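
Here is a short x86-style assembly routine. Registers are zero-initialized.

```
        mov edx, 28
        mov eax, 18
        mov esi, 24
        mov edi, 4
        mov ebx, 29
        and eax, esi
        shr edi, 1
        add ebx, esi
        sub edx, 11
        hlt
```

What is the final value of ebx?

53

edx=28
eax=18
esi=24
edi=4
ebx=29
eax=18&24=16
edi=4>>1=2
ebx=29+24=53
edx=28-11=17
halt.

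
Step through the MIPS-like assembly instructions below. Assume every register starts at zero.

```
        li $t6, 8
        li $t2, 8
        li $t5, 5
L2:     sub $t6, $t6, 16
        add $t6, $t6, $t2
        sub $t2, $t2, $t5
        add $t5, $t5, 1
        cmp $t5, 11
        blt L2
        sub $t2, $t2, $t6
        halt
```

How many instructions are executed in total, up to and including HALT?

li $t6, 8 → $t6=8
li $t2, 8 → $t2=8
li $t5, 5 → $t5=5
sub $t6, $t6, 16 → $t6=8-16=-8
add $t6, $t6, $t2 → $t6=(-8)+8=0
sub $t2, $t2, $t5 → $t2=8-5=3
add $t5, $t5, 1 → $t5=5+1=6
cmp $t5, 11  (cmp 6,11)
blt L2: taken
sub $t6, $t6, 16 → $t6=0-16=-16
add $t6, $t6, $t2 → $t6=(-16)+3=-13
sub $t2, $t2, $t5 → $t2=3-6=-3
add $t5, $t5, 1 → $t5=6+1=7
cmp $t5, 11  (cmp 7,11)
blt L2: taken
sub $t6, $t6, 16 → $t6=(-13)-16=-29
add $t6, $t6, $t2 → $t6=(-29)+(-3)=-32
sub $t2, $t2, $t5 → $t2=(-3)-7=-10
add $t5, $t5, 1 → $t5=7+1=8
cmp $t5, 11  (cmp 8,11)
blt L2: taken
sub $t6, $t6, 16 → $t6=(-32)-16=-48
add $t6, $t6, $t2 → $t6=(-48)+(-10)=-58
sub $t2, $t2, $t5 → $t2=(-10)-8=-18
add $t5, $t5, 1 → $t5=8+1=9
cmp $t5, 11  (cmp 9,11)
blt L2: taken
sub $t6, $t6, 16 → $t6=(-58)-16=-74
add $t6, $t6, $t2 → $t6=(-74)+(-18)=-92
sub $t2, $t2, $t5 → $t2=(-18)-9=-27
add $t5, $t5, 1 → $t5=9+1=10
cmp $t5, 11  (cmp 10,11)
blt L2: taken
sub $t6, $t6, 16 → $t6=(-92)-16=-108
add $t6, $t6, $t2 → $t6=(-108)+(-27)=-135
sub $t2, $t2, $t5 → $t2=(-27)-10=-37
add $t5, $t5, 1 → $t5=10+1=11
cmp $t5, 11  (cmp 11,11)
blt L2: not taken
sub $t2, $t2, $t6 → $t2=(-37)-(-135)=98
halt.
Total executed instructions: 41.

41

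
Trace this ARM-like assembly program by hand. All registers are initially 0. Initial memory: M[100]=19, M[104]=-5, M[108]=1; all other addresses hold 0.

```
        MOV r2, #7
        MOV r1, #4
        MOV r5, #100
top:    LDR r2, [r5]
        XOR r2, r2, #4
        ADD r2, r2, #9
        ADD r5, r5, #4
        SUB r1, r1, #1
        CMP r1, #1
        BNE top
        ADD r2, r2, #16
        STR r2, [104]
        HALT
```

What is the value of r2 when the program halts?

30

after MOV r2, #7: r2=7
after MOV r1, #4: r1=4
after MOV r5, #100: r5=100
after LDR r2, [r5]: r2=M[100]=19
after XOR r2, r2, #4: r2=19^4=23
after ADD r2, r2, #9: r2=23+9=32
after ADD r5, r5, #4: r5=100+4=104
after SUB r1, r1, #1: r1=4-1=3
CMP r1, #1  (cmp 3,1)
BNE top: taken
after LDR r2, [r5]: r2=M[104]=-5
after XOR r2, r2, #4: r2=(-5)^4=-1
after ADD r2, r2, #9: r2=(-1)+9=8
after ADD r5, r5, #4: r5=104+4=108
after SUB r1, r1, #1: r1=3-1=2
CMP r1, #1  (cmp 2,1)
BNE top: taken
after LDR r2, [r5]: r2=M[108]=1
after XOR r2, r2, #4: r2=1^4=5
after ADD r2, r2, #9: r2=5+9=14
after ADD r5, r5, #4: r5=108+4=112
after SUB r1, r1, #1: r1=2-1=1
CMP r1, #1  (cmp 1,1)
BNE top: not taken
after ADD r2, r2, #16: r2=14+16=30
STR r2, [104] → M[104]=30
halt.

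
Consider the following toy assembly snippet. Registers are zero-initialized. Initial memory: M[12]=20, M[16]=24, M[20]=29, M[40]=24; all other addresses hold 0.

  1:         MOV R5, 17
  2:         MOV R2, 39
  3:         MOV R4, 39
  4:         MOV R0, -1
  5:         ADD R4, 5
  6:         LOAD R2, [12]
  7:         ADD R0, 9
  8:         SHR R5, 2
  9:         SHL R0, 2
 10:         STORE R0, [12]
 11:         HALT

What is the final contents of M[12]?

R5=17
R2=39
R4=39
R0=-1
R4=39+5=44
R2=M[12]=20
R0=(-1)+9=8
R5=17>>2=4
R0=8<<2=32
STORE R0, [12] → M[12]=32
halt.

32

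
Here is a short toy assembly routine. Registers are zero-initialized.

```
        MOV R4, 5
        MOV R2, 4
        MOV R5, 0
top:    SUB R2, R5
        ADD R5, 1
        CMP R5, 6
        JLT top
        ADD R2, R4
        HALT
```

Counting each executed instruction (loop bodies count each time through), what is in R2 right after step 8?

3

R4=5
R2=4
R5=0
R2=4-0=4
R5=0+1=1
CMP R5, 6  (cmp 1,6)
JLT top: taken
R2=4-1=3
After step 8: R2 = 3.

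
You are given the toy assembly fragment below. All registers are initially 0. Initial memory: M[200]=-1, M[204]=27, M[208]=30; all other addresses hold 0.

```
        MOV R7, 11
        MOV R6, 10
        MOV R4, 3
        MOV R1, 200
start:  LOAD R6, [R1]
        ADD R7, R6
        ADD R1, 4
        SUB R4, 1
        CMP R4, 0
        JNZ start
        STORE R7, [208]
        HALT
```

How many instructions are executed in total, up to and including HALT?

24

after MOV R7, 11: R7=11
after MOV R6, 10: R6=10
after MOV R4, 3: R4=3
after MOV R1, 200: R1=200
after LOAD R6, [R1]: R6=M[200]=-1
after ADD R7, R6: R7=11+(-1)=10
after ADD R1, 4: R1=200+4=204
after SUB R4, 1: R4=3-1=2
CMP R4, 0  (cmp 2,0)
JNZ start: taken
after LOAD R6, [R1]: R6=M[204]=27
after ADD R7, R6: R7=10+27=37
after ADD R1, 4: R1=204+4=208
after SUB R4, 1: R4=2-1=1
CMP R4, 0  (cmp 1,0)
JNZ start: taken
after LOAD R6, [R1]: R6=M[208]=30
after ADD R7, R6: R7=37+30=67
after ADD R1, 4: R1=208+4=212
after SUB R4, 1: R4=1-1=0
CMP R4, 0  (cmp 0,0)
JNZ start: not taken
STORE R7, [208] → M[208]=67
halt.
Total executed instructions: 24.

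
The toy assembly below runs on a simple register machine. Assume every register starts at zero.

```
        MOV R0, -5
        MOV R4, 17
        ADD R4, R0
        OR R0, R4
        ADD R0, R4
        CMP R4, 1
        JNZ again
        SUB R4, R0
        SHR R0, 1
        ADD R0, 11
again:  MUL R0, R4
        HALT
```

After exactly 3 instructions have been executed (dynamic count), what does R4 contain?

MOV R0, -5 → R0=-5
MOV R4, 17 → R4=17
ADD R4, R0 → R4=17+(-5)=12
After step 3: R4 = 12.

12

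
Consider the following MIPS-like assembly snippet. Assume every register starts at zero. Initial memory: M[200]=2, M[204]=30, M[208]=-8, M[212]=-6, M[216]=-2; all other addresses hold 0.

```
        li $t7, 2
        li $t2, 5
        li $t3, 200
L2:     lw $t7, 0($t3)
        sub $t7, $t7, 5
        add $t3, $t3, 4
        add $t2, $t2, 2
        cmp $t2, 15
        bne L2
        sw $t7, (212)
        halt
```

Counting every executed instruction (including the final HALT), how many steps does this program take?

35

after li $t7, 2: $t7=2
after li $t2, 5: $t2=5
after li $t3, 200: $t3=200
after lw $t7, 0($t3): $t7=M[200]=2
after sub $t7, $t7, 5: $t7=2-5=-3
after add $t3, $t3, 4: $t3=200+4=204
after add $t2, $t2, 2: $t2=5+2=7
cmp $t2, 15  (cmp 7,15)
bne L2: taken
after lw $t7, 0($t3): $t7=M[204]=30
after sub $t7, $t7, 5: $t7=30-5=25
after add $t3, $t3, 4: $t3=204+4=208
after add $t2, $t2, 2: $t2=7+2=9
cmp $t2, 15  (cmp 9,15)
bne L2: taken
after lw $t7, 0($t3): $t7=M[208]=-8
after sub $t7, $t7, 5: $t7=(-8)-5=-13
after add $t3, $t3, 4: $t3=208+4=212
after add $t2, $t2, 2: $t2=9+2=11
cmp $t2, 15  (cmp 11,15)
bne L2: taken
after lw $t7, 0($t3): $t7=M[212]=-6
after sub $t7, $t7, 5: $t7=(-6)-5=-11
after add $t3, $t3, 4: $t3=212+4=216
after add $t2, $t2, 2: $t2=11+2=13
cmp $t2, 15  (cmp 13,15)
bne L2: taken
after lw $t7, 0($t3): $t7=M[216]=-2
after sub $t7, $t7, 5: $t7=(-2)-5=-7
after add $t3, $t3, 4: $t3=216+4=220
after add $t2, $t2, 2: $t2=13+2=15
cmp $t2, 15  (cmp 15,15)
bne L2: not taken
sw $t7, (212) → M[212]=-7
halt.
Total executed instructions: 35.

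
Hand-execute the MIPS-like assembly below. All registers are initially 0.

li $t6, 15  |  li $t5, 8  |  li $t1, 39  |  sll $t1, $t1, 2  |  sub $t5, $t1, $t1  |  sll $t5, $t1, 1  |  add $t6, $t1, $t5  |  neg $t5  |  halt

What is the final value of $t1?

156

li $t6, 15 → $t6=15
li $t5, 8 → $t5=8
li $t1, 39 → $t1=39
sll $t1, $t1, 2 → $t1=39<<2=156
sub $t5, $t1, $t1 → $t5=156-156=0
sll $t5, $t1, 1 → $t5=156<<1=312
add $t6, $t1, $t5 → $t6=156+312=468
neg $t5 → $t5=-(312)=-312
halt.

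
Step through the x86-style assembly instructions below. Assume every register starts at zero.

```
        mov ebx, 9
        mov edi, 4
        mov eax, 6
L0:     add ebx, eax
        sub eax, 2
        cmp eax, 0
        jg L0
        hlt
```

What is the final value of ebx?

mov ebx, 9 → ebx=9
mov edi, 4 → edi=4
mov eax, 6 → eax=6
add ebx, eax → ebx=9+6=15
sub eax, 2 → eax=6-2=4
cmp eax, 0  (cmp 4,0)
jg L0: taken
add ebx, eax → ebx=15+4=19
sub eax, 2 → eax=4-2=2
cmp eax, 0  (cmp 2,0)
jg L0: taken
add ebx, eax → ebx=19+2=21
sub eax, 2 → eax=2-2=0
cmp eax, 0  (cmp 0,0)
jg L0: not taken
halt.

21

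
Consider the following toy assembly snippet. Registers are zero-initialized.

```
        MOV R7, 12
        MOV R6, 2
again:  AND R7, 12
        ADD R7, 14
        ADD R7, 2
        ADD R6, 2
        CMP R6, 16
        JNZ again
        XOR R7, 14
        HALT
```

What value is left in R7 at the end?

after MOV R7, 12: R7=12
after MOV R6, 2: R6=2
after AND R7, 12: R7=12&12=12
after ADD R7, 14: R7=12+14=26
after ADD R7, 2: R7=26+2=28
after ADD R6, 2: R6=2+2=4
CMP R6, 16  (cmp 4,16)
JNZ again: taken
after AND R7, 12: R7=28&12=12
after ADD R7, 14: R7=12+14=26
after ADD R7, 2: R7=26+2=28
after ADD R6, 2: R6=4+2=6
CMP R6, 16  (cmp 6,16)
JNZ again: taken
after AND R7, 12: R7=28&12=12
after ADD R7, 14: R7=12+14=26
after ADD R7, 2: R7=26+2=28
after ADD R6, 2: R6=6+2=8
CMP R6, 16  (cmp 8,16)
JNZ again: taken
after AND R7, 12: R7=28&12=12
after ADD R7, 14: R7=12+14=26
after ADD R7, 2: R7=26+2=28
after ADD R6, 2: R6=8+2=10
CMP R6, 16  (cmp 10,16)
JNZ again: taken
after AND R7, 12: R7=28&12=12
after ADD R7, 14: R7=12+14=26
after ADD R7, 2: R7=26+2=28
after ADD R6, 2: R6=10+2=12
CMP R6, 16  (cmp 12,16)
JNZ again: taken
after AND R7, 12: R7=28&12=12
after ADD R7, 14: R7=12+14=26
after ADD R7, 2: R7=26+2=28
after ADD R6, 2: R6=12+2=14
CMP R6, 16  (cmp 14,16)
JNZ again: taken
after AND R7, 12: R7=28&12=12
after ADD R7, 14: R7=12+14=26
after ADD R7, 2: R7=26+2=28
after ADD R6, 2: R6=14+2=16
CMP R6, 16  (cmp 16,16)
JNZ again: not taken
after XOR R7, 14: R7=28^14=18
halt.

18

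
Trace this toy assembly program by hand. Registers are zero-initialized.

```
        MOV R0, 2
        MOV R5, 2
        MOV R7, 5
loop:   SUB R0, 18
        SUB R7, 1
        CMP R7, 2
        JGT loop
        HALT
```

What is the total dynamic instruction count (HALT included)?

16

MOV R0, 2 → R0=2
MOV R5, 2 → R5=2
MOV R7, 5 → R7=5
SUB R0, 18 → R0=2-18=-16
SUB R7, 1 → R7=5-1=4
CMP R7, 2  (cmp 4,2)
JGT loop: taken
SUB R0, 18 → R0=(-16)-18=-34
SUB R7, 1 → R7=4-1=3
CMP R7, 2  (cmp 3,2)
JGT loop: taken
SUB R0, 18 → R0=(-34)-18=-52
SUB R7, 1 → R7=3-1=2
CMP R7, 2  (cmp 2,2)
JGT loop: not taken
halt.
Total executed instructions: 16.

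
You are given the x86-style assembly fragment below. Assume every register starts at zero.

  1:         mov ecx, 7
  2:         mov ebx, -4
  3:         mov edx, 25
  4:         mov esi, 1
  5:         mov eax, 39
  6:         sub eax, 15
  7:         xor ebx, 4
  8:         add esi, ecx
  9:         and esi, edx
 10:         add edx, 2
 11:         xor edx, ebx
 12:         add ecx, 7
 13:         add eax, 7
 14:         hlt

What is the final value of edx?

ecx=7
ebx=-4
edx=25
esi=1
eax=39
eax=39-15=24
ebx=(-4)^4=-8
esi=1+7=8
esi=8&25=8
edx=25+2=27
edx=27^(-8)=-29
ecx=7+7=14
eax=24+7=31
halt.

-29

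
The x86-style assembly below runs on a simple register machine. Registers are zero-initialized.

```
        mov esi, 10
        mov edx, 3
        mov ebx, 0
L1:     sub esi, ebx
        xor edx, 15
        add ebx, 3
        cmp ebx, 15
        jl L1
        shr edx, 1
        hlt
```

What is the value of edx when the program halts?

mov esi, 10 → esi=10
mov edx, 3 → edx=3
mov ebx, 0 → ebx=0
sub esi, ebx → esi=10-0=10
xor edx, 15 → edx=3^15=12
add ebx, 3 → ebx=0+3=3
cmp ebx, 15  (cmp 3,15)
jl L1: taken
sub esi, ebx → esi=10-3=7
xor edx, 15 → edx=12^15=3
add ebx, 3 → ebx=3+3=6
cmp ebx, 15  (cmp 6,15)
jl L1: taken
sub esi, ebx → esi=7-6=1
xor edx, 15 → edx=3^15=12
add ebx, 3 → ebx=6+3=9
cmp ebx, 15  (cmp 9,15)
jl L1: taken
sub esi, ebx → esi=1-9=-8
xor edx, 15 → edx=12^15=3
add ebx, 3 → ebx=9+3=12
cmp ebx, 15  (cmp 12,15)
jl L1: taken
sub esi, ebx → esi=(-8)-12=-20
xor edx, 15 → edx=3^15=12
add ebx, 3 → ebx=12+3=15
cmp ebx, 15  (cmp 15,15)
jl L1: not taken
shr edx, 1 → edx=12>>1=6
halt.

6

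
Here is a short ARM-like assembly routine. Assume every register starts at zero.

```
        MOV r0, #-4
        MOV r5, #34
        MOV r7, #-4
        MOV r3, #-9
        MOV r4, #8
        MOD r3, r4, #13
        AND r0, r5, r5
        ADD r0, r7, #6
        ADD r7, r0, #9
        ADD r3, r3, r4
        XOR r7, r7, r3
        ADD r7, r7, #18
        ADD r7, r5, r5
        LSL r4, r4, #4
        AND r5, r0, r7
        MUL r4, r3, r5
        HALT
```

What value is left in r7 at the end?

68

after MOV r0, #-4: r0=-4
after MOV r5, #34: r5=34
after MOV r7, #-4: r7=-4
after MOV r3, #-9: r3=-9
after MOV r4, #8: r4=8
after MOD r3, r4, #13: r3=8%13=8
after AND r0, r5, r5: r0=34&34=34
after ADD r0, r7, #6: r0=(-4)+6=2
after ADD r7, r0, #9: r7=2+9=11
after ADD r3, r3, r4: r3=8+8=16
after XOR r7, r7, r3: r7=11^16=27
after ADD r7, r7, #18: r7=27+18=45
after ADD r7, r5, r5: r7=34+34=68
after LSL r4, r4, #4: r4=8<<4=128
after AND r5, r0, r7: r5=2&68=0
after MUL r4, r3, r5: r4=16*0=0
halt.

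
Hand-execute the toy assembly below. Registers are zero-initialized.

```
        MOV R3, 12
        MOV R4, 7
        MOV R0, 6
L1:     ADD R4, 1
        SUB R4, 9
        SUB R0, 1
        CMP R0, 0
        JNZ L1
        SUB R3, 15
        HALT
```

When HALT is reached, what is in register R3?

-3

after MOV R3, 12: R3=12
after MOV R4, 7: R4=7
after MOV R0, 6: R0=6
after ADD R4, 1: R4=7+1=8
after SUB R4, 9: R4=8-9=-1
after SUB R0, 1: R0=6-1=5
CMP R0, 0  (cmp 5,0)
JNZ L1: taken
after ADD R4, 1: R4=(-1)+1=0
after SUB R4, 9: R4=0-9=-9
after SUB R0, 1: R0=5-1=4
CMP R0, 0  (cmp 4,0)
JNZ L1: taken
after ADD R4, 1: R4=(-9)+1=-8
after SUB R4, 9: R4=(-8)-9=-17
after SUB R0, 1: R0=4-1=3
CMP R0, 0  (cmp 3,0)
JNZ L1: taken
after ADD R4, 1: R4=(-17)+1=-16
after SUB R4, 9: R4=(-16)-9=-25
after SUB R0, 1: R0=3-1=2
CMP R0, 0  (cmp 2,0)
JNZ L1: taken
after ADD R4, 1: R4=(-25)+1=-24
after SUB R4, 9: R4=(-24)-9=-33
after SUB R0, 1: R0=2-1=1
CMP R0, 0  (cmp 1,0)
JNZ L1: taken
after ADD R4, 1: R4=(-33)+1=-32
after SUB R4, 9: R4=(-32)-9=-41
after SUB R0, 1: R0=1-1=0
CMP R0, 0  (cmp 0,0)
JNZ L1: not taken
after SUB R3, 15: R3=12-15=-3
halt.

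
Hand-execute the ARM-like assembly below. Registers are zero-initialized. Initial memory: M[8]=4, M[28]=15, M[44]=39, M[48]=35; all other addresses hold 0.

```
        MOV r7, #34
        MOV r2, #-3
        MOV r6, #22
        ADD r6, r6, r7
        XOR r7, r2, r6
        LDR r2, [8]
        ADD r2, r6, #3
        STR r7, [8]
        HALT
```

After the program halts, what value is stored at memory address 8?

r7=34
r2=-3
r6=22
r6=22+34=56
r7=(-3)^56=-59
r2=M[8]=4
r2=56+3=59
STR r7, [8] → M[8]=-59
halt.

-59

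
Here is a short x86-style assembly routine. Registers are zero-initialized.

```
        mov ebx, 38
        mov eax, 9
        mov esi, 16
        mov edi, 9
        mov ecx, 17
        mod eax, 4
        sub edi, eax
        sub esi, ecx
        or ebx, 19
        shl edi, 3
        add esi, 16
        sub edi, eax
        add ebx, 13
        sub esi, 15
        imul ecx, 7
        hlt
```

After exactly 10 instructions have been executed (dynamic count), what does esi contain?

after mov ebx, 38: ebx=38
after mov eax, 9: eax=9
after mov esi, 16: esi=16
after mov edi, 9: edi=9
after mov ecx, 17: ecx=17
after mod eax, 4: eax=9%4=1
after sub edi, eax: edi=9-1=8
after sub esi, ecx: esi=16-17=-1
after or ebx, 19: ebx=38|19=55
after shl edi, 3: edi=8<<3=64
After step 10: esi = -1.

-1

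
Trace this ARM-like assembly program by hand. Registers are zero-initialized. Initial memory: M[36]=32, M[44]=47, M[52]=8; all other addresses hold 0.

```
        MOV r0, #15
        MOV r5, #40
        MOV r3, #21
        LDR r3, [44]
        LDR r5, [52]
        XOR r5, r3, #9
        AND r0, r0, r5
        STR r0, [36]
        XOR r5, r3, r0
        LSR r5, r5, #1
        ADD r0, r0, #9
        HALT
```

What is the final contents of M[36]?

6

MOV r0, #15 → r0=15
MOV r5, #40 → r5=40
MOV r3, #21 → r3=21
LDR r3, [44] → r3=M[44]=47
LDR r5, [52] → r5=M[52]=8
XOR r5, r3, #9 → r5=47^9=38
AND r0, r0, r5 → r0=15&38=6
STR r0, [36] → M[36]=6
XOR r5, r3, r0 → r5=47^6=41
LSR r5, r5, #1 → r5=41>>1=20
ADD r0, r0, #9 → r0=6+9=15
halt.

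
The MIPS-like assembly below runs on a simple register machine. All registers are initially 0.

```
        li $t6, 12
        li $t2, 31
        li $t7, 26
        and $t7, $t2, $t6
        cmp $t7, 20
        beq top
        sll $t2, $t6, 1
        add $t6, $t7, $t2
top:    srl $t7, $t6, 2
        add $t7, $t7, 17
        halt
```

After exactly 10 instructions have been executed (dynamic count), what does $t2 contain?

$t6=12
$t2=31
$t7=26
$t7=31&12=12
cmp $t7, 20  (cmp 12,20)
beq top: not taken
$t2=12<<1=24
$t6=12+24=36
$t7=36>>2=9
$t7=9+17=26
After step 10: $t2 = 24.

24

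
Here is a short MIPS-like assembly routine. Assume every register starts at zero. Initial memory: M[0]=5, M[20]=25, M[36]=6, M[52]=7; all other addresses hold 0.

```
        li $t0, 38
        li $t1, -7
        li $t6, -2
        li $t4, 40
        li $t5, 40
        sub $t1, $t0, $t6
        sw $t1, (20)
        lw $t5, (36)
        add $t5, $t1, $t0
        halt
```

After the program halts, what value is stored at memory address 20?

li $t0, 38 → $t0=38
li $t1, -7 → $t1=-7
li $t6, -2 → $t6=-2
li $t4, 40 → $t4=40
li $t5, 40 → $t5=40
sub $t1, $t0, $t6 → $t1=38-(-2)=40
sw $t1, (20) → M[20]=40
lw $t5, (36) → $t5=M[36]=6
add $t5, $t1, $t0 → $t5=40+38=78
halt.

40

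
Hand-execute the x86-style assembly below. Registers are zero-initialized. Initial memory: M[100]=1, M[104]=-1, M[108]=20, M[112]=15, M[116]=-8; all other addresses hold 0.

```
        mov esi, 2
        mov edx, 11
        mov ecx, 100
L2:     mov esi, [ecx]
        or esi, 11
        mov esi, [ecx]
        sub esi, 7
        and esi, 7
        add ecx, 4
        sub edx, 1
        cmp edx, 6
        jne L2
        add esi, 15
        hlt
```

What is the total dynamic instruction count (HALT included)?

esi=2
edx=11
ecx=100
esi=M[100]=1
esi=1|11=11
esi=M[100]=1
esi=1-7=-6
esi=(-6)&7=2
ecx=100+4=104
edx=11-1=10
cmp edx, 6  (cmp 10,6)
jne L2: taken
esi=M[104]=-1
esi=(-1)|11=-1
esi=M[104]=-1
esi=(-1)-7=-8
esi=(-8)&7=0
ecx=104+4=108
edx=10-1=9
cmp edx, 6  (cmp 9,6)
jne L2: taken
esi=M[108]=20
esi=20|11=31
esi=M[108]=20
esi=20-7=13
esi=13&7=5
ecx=108+4=112
edx=9-1=8
cmp edx, 6  (cmp 8,6)
jne L2: taken
esi=M[112]=15
esi=15|11=15
esi=M[112]=15
esi=15-7=8
esi=8&7=0
ecx=112+4=116
edx=8-1=7
cmp edx, 6  (cmp 7,6)
jne L2: taken
esi=M[116]=-8
esi=(-8)|11=-5
esi=M[116]=-8
esi=(-8)-7=-15
esi=(-15)&7=1
ecx=116+4=120
edx=7-1=6
cmp edx, 6  (cmp 6,6)
jne L2: not taken
esi=1+15=16
halt.
Total executed instructions: 50.

50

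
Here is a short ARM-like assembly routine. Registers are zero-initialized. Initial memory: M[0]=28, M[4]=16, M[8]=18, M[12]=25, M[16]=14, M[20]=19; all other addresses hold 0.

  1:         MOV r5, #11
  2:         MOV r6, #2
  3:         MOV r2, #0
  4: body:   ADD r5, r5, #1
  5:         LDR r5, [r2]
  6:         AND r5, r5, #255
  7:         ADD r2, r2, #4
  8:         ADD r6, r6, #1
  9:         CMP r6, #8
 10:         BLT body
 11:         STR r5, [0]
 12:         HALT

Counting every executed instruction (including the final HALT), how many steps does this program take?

47

r5=11
r6=2
r2=0
r5=11+1=12
r5=M[0]=28
r5=28&255=28
r2=0+4=4
r6=2+1=3
CMP r6, #8  (cmp 3,8)
BLT body: taken
r5=28+1=29
r5=M[4]=16
r5=16&255=16
r2=4+4=8
r6=3+1=4
CMP r6, #8  (cmp 4,8)
BLT body: taken
r5=16+1=17
r5=M[8]=18
r5=18&255=18
r2=8+4=12
r6=4+1=5
CMP r6, #8  (cmp 5,8)
BLT body: taken
r5=18+1=19
r5=M[12]=25
r5=25&255=25
r2=12+4=16
r6=5+1=6
CMP r6, #8  (cmp 6,8)
BLT body: taken
r5=25+1=26
r5=M[16]=14
r5=14&255=14
r2=16+4=20
r6=6+1=7
CMP r6, #8  (cmp 7,8)
BLT body: taken
r5=14+1=15
r5=M[20]=19
r5=19&255=19
r2=20+4=24
r6=7+1=8
CMP r6, #8  (cmp 8,8)
BLT body: not taken
STR r5, [0] → M[0]=19
halt.
Total executed instructions: 47.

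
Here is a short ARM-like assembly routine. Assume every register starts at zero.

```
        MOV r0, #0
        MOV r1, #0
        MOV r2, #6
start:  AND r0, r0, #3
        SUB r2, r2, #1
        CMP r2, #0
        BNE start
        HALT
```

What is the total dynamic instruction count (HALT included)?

28

r0=0
r1=0
r2=6
r0=0&3=0
r2=6-1=5
CMP r2, #0  (cmp 5,0)
BNE start: taken
r0=0&3=0
r2=5-1=4
CMP r2, #0  (cmp 4,0)
BNE start: taken
r0=0&3=0
r2=4-1=3
CMP r2, #0  (cmp 3,0)
BNE start: taken
r0=0&3=0
r2=3-1=2
CMP r2, #0  (cmp 2,0)
BNE start: taken
r0=0&3=0
r2=2-1=1
CMP r2, #0  (cmp 1,0)
BNE start: taken
r0=0&3=0
r2=1-1=0
CMP r2, #0  (cmp 0,0)
BNE start: not taken
halt.
Total executed instructions: 28.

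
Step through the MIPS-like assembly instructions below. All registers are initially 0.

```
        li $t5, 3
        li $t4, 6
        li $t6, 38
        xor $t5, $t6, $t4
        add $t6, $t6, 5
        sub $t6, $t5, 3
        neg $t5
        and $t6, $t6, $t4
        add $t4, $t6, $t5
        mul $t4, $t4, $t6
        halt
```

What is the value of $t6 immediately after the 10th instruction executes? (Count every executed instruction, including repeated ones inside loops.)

4

li $t5, 3 → $t5=3
li $t4, 6 → $t4=6
li $t6, 38 → $t6=38
xor $t5, $t6, $t4 → $t5=38^6=32
add $t6, $t6, 5 → $t6=38+5=43
sub $t6, $t5, 3 → $t6=32-3=29
neg $t5 → $t5=-(32)=-32
and $t6, $t6, $t4 → $t6=29&6=4
add $t4, $t6, $t5 → $t4=4+(-32)=-28
mul $t4, $t4, $t6 → $t4=(-28)*4=-112
After step 10: $t6 = 4.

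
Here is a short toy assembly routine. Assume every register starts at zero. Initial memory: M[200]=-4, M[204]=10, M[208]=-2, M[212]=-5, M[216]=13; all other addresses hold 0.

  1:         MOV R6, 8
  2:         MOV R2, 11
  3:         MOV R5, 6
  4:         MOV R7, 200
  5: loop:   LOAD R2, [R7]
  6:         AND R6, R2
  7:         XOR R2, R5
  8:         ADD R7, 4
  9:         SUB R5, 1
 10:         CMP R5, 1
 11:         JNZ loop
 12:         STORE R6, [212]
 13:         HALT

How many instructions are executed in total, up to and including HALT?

41

after MOV R6, 8: R6=8
after MOV R2, 11: R2=11
after MOV R5, 6: R5=6
after MOV R7, 200: R7=200
after LOAD R2, [R7]: R2=M[200]=-4
after AND R6, R2: R6=8&(-4)=8
after XOR R2, R5: R2=(-4)^6=-6
after ADD R7, 4: R7=200+4=204
after SUB R5, 1: R5=6-1=5
CMP R5, 1  (cmp 5,1)
JNZ loop: taken
after LOAD R2, [R7]: R2=M[204]=10
after AND R6, R2: R6=8&10=8
after XOR R2, R5: R2=10^5=15
after ADD R7, 4: R7=204+4=208
after SUB R5, 1: R5=5-1=4
CMP R5, 1  (cmp 4,1)
JNZ loop: taken
after LOAD R2, [R7]: R2=M[208]=-2
after AND R6, R2: R6=8&(-2)=8
after XOR R2, R5: R2=(-2)^4=-6
after ADD R7, 4: R7=208+4=212
after SUB R5, 1: R5=4-1=3
CMP R5, 1  (cmp 3,1)
JNZ loop: taken
after LOAD R2, [R7]: R2=M[212]=-5
after AND R6, R2: R6=8&(-5)=8
after XOR R2, R5: R2=(-5)^3=-8
after ADD R7, 4: R7=212+4=216
after SUB R5, 1: R5=3-1=2
CMP R5, 1  (cmp 2,1)
JNZ loop: taken
after LOAD R2, [R7]: R2=M[216]=13
after AND R6, R2: R6=8&13=8
after XOR R2, R5: R2=13^2=15
after ADD R7, 4: R7=216+4=220
after SUB R5, 1: R5=2-1=1
CMP R5, 1  (cmp 1,1)
JNZ loop: not taken
STORE R6, [212] → M[212]=8
halt.
Total executed instructions: 41.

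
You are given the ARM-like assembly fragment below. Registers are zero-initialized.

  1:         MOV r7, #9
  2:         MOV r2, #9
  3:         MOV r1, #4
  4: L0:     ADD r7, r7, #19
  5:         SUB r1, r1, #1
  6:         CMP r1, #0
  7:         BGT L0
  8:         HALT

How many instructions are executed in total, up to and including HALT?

r7=9
r2=9
r1=4
r7=9+19=28
r1=4-1=3
CMP r1, #0  (cmp 3,0)
BGT L0: taken
r7=28+19=47
r1=3-1=2
CMP r1, #0  (cmp 2,0)
BGT L0: taken
r7=47+19=66
r1=2-1=1
CMP r1, #0  (cmp 1,0)
BGT L0: taken
r7=66+19=85
r1=1-1=0
CMP r1, #0  (cmp 0,0)
BGT L0: not taken
halt.
Total executed instructions: 20.

20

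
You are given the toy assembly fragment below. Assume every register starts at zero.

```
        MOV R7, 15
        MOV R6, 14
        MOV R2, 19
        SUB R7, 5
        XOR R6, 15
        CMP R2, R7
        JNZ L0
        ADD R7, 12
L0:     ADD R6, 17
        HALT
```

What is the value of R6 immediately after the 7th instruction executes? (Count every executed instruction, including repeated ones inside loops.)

MOV R7, 15 → R7=15
MOV R6, 14 → R6=14
MOV R2, 19 → R2=19
SUB R7, 5 → R7=15-5=10
XOR R6, 15 → R6=14^15=1
CMP R2, R7  (cmp 19,10)
JNZ L0: taken
After step 7: R6 = 1.

1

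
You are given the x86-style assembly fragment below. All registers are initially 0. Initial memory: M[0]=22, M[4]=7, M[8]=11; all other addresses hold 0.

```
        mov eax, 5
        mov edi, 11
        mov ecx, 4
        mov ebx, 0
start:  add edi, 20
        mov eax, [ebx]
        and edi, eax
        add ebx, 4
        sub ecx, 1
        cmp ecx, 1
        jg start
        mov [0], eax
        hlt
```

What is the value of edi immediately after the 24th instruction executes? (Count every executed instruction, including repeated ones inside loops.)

after mov eax, 5: eax=5
after mov edi, 11: edi=11
after mov ecx, 4: ecx=4
after mov ebx, 0: ebx=0
after add edi, 20: edi=11+20=31
after mov eax, [ebx]: eax=M[0]=22
after and edi, eax: edi=31&22=22
after add ebx, 4: ebx=0+4=4
after sub ecx, 1: ecx=4-1=3
cmp ecx, 1  (cmp 3,1)
jg start: taken
after add edi, 20: edi=22+20=42
after mov eax, [ebx]: eax=M[4]=7
after and edi, eax: edi=42&7=2
after add ebx, 4: ebx=4+4=8
after sub ecx, 1: ecx=3-1=2
cmp ecx, 1  (cmp 2,1)
jg start: taken
after add edi, 20: edi=2+20=22
after mov eax, [ebx]: eax=M[8]=11
after and edi, eax: edi=22&11=2
after add ebx, 4: ebx=8+4=12
after sub ecx, 1: ecx=2-1=1
cmp ecx, 1  (cmp 1,1)
After step 24: edi = 2.

2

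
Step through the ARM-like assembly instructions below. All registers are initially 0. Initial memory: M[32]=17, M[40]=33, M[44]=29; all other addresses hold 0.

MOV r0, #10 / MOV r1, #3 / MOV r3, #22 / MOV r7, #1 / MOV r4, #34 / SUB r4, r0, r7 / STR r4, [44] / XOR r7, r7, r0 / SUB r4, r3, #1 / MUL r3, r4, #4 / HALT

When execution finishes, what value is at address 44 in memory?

MOV r0, #10 → r0=10
MOV r1, #3 → r1=3
MOV r3, #22 → r3=22
MOV r7, #1 → r7=1
MOV r4, #34 → r4=34
SUB r4, r0, r7 → r4=10-1=9
STR r4, [44] → M[44]=9
XOR r7, r7, r0 → r7=1^10=11
SUB r4, r3, #1 → r4=22-1=21
MUL r3, r4, #4 → r3=21*4=84
halt.

9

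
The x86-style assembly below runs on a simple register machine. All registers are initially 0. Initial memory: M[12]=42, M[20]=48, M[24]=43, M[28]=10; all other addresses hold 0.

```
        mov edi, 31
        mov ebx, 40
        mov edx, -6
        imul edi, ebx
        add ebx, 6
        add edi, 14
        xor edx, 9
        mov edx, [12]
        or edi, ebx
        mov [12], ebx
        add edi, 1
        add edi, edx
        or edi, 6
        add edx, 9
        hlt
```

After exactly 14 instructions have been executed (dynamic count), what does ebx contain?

edi=31
ebx=40
edx=-6
edi=31*40=1240
ebx=40+6=46
edi=1240+14=1254
edx=(-6)^9=-13
edx=M[12]=42
edi=1254|46=1262
mov [12], ebx → M[12]=46
edi=1262+1=1263
edi=1263+42=1305
edi=1305|6=1311
edx=42+9=51
After step 14: ebx = 46.

46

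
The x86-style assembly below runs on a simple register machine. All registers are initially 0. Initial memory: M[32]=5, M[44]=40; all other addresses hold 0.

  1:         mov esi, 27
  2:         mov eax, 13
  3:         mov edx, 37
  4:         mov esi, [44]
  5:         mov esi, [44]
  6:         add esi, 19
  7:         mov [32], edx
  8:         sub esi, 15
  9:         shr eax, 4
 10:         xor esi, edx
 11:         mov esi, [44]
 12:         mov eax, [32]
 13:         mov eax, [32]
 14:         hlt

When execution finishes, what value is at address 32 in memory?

37

esi=27
eax=13
edx=37
esi=M[44]=40
esi=M[44]=40
esi=40+19=59
mov [32], edx → M[32]=37
esi=59-15=44
eax=13>>4=0
esi=44^37=9
esi=M[44]=40
eax=M[32]=37
eax=M[32]=37
halt.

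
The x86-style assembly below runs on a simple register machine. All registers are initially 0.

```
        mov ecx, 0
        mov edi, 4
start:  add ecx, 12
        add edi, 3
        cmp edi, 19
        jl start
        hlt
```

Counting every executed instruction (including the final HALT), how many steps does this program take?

23

after mov ecx, 0: ecx=0
after mov edi, 4: edi=4
after add ecx, 12: ecx=0+12=12
after add edi, 3: edi=4+3=7
cmp edi, 19  (cmp 7,19)
jl start: taken
after add ecx, 12: ecx=12+12=24
after add edi, 3: edi=7+3=10
cmp edi, 19  (cmp 10,19)
jl start: taken
after add ecx, 12: ecx=24+12=36
after add edi, 3: edi=10+3=13
cmp edi, 19  (cmp 13,19)
jl start: taken
after add ecx, 12: ecx=36+12=48
after add edi, 3: edi=13+3=16
cmp edi, 19  (cmp 16,19)
jl start: taken
after add ecx, 12: ecx=48+12=60
after add edi, 3: edi=16+3=19
cmp edi, 19  (cmp 19,19)
jl start: not taken
halt.
Total executed instructions: 23.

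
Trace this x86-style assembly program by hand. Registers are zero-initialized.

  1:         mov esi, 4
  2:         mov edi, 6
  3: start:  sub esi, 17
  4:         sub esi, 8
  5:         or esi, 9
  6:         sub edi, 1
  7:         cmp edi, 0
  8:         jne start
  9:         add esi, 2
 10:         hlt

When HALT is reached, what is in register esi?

esi=4
edi=6
esi=4-17=-13
esi=(-13)-8=-21
esi=(-21)|9=-21
edi=6-1=5
cmp edi, 0  (cmp 5,0)
jne start: taken
esi=(-21)-17=-38
esi=(-38)-8=-46
esi=(-46)|9=-37
edi=5-1=4
cmp edi, 0  (cmp 4,0)
jne start: taken
esi=(-37)-17=-54
esi=(-54)-8=-62
esi=(-62)|9=-53
edi=4-1=3
cmp edi, 0  (cmp 3,0)
jne start: taken
esi=(-53)-17=-70
esi=(-70)-8=-78
esi=(-78)|9=-69
edi=3-1=2
cmp edi, 0  (cmp 2,0)
jne start: taken
esi=(-69)-17=-86
esi=(-86)-8=-94
esi=(-94)|9=-85
edi=2-1=1
cmp edi, 0  (cmp 1,0)
jne start: taken
esi=(-85)-17=-102
esi=(-102)-8=-110
esi=(-110)|9=-101
edi=1-1=0
cmp edi, 0  (cmp 0,0)
jne start: not taken
esi=(-101)+2=-99
halt.

-99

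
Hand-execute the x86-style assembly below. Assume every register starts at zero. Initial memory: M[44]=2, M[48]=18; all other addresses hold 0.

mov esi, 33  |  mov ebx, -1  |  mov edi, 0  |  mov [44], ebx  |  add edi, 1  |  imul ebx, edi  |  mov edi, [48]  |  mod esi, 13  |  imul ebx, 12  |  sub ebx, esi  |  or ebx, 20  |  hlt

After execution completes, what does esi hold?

after mov esi, 33: esi=33
after mov ebx, -1: ebx=-1
after mov edi, 0: edi=0
mov [44], ebx → M[44]=-1
after add edi, 1: edi=0+1=1
after imul ebx, edi: ebx=(-1)*1=-1
after mov edi, [48]: edi=M[48]=18
after mod esi, 13: esi=33%13=7
after imul ebx, 12: ebx=(-1)*12=-12
after sub ebx, esi: ebx=(-12)-7=-19
after or ebx, 20: ebx=(-19)|20=-3
halt.

7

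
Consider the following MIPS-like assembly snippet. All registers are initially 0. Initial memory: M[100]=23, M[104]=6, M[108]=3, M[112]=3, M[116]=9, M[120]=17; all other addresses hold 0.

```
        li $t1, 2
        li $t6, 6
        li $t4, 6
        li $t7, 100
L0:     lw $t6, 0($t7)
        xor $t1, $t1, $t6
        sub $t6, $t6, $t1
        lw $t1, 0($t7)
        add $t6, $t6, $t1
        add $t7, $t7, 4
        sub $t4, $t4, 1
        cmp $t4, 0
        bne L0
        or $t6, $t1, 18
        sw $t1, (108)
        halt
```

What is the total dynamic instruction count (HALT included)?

$t1=2
$t6=6
$t4=6
$t7=100
$t6=M[100]=23
$t1=2^23=21
$t6=23-21=2
$t1=M[100]=23
$t6=2+23=25
$t7=100+4=104
$t4=6-1=5
cmp $t4, 0  (cmp 5,0)
bne L0: taken
$t6=M[104]=6
$t1=23^6=17
$t6=6-17=-11
$t1=M[104]=6
$t6=(-11)+6=-5
$t7=104+4=108
$t4=5-1=4
cmp $t4, 0  (cmp 4,0)
bne L0: taken
$t6=M[108]=3
$t1=6^3=5
$t6=3-5=-2
$t1=M[108]=3
$t6=(-2)+3=1
$t7=108+4=112
$t4=4-1=3
cmp $t4, 0  (cmp 3,0)
bne L0: taken
$t6=M[112]=3
$t1=3^3=0
$t6=3-0=3
$t1=M[112]=3
$t6=3+3=6
$t7=112+4=116
$t4=3-1=2
cmp $t4, 0  (cmp 2,0)
bne L0: taken
$t6=M[116]=9
$t1=3^9=10
$t6=9-10=-1
$t1=M[116]=9
$t6=(-1)+9=8
$t7=116+4=120
$t4=2-1=1
cmp $t4, 0  (cmp 1,0)
bne L0: taken
$t6=M[120]=17
$t1=9^17=24
$t6=17-24=-7
$t1=M[120]=17
$t6=(-7)+17=10
$t7=120+4=124
$t4=1-1=0
cmp $t4, 0  (cmp 0,0)
bne L0: not taken
$t6=17|18=19
sw $t1, (108) → M[108]=17
halt.
Total executed instructions: 61.

61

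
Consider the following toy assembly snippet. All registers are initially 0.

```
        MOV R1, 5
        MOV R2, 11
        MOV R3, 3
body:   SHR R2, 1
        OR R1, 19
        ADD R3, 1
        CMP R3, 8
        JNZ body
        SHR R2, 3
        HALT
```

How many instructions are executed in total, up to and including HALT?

30

R1=5
R2=11
R3=3
R2=11>>1=5
R1=5|19=23
R3=3+1=4
CMP R3, 8  (cmp 4,8)
JNZ body: taken
R2=5>>1=2
R1=23|19=23
R3=4+1=5
CMP R3, 8  (cmp 5,8)
JNZ body: taken
R2=2>>1=1
R1=23|19=23
R3=5+1=6
CMP R3, 8  (cmp 6,8)
JNZ body: taken
R2=1>>1=0
R1=23|19=23
R3=6+1=7
CMP R3, 8  (cmp 7,8)
JNZ body: taken
R2=0>>1=0
R1=23|19=23
R3=7+1=8
CMP R3, 8  (cmp 8,8)
JNZ body: not taken
R2=0>>3=0
halt.
Total executed instructions: 30.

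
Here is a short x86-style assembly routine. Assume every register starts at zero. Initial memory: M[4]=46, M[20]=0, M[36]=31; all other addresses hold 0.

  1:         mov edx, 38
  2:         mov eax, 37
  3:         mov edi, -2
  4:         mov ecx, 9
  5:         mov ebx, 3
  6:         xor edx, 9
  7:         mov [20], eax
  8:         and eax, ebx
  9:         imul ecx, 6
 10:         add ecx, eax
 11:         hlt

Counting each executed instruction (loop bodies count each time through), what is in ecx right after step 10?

55

edx=38
eax=37
edi=-2
ecx=9
ebx=3
edx=38^9=47
mov [20], eax → M[20]=37
eax=37&3=1
ecx=9*6=54
ecx=54+1=55
After step 10: ecx = 55.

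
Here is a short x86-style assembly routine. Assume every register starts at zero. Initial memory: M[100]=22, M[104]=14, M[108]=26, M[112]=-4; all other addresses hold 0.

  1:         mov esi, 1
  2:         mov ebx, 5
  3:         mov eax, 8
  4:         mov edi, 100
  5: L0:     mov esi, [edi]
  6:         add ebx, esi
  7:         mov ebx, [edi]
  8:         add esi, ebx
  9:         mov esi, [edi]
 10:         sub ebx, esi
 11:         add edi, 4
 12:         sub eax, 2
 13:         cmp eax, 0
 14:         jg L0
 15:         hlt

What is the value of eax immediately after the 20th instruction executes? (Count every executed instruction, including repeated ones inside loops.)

after mov esi, 1: esi=1
after mov ebx, 5: ebx=5
after mov eax, 8: eax=8
after mov edi, 100: edi=100
after mov esi, [edi]: esi=M[100]=22
after add ebx, esi: ebx=5+22=27
after mov ebx, [edi]: ebx=M[100]=22
after add esi, ebx: esi=22+22=44
after mov esi, [edi]: esi=M[100]=22
after sub ebx, esi: ebx=22-22=0
after add edi, 4: edi=100+4=104
after sub eax, 2: eax=8-2=6
cmp eax, 0  (cmp 6,0)
jg L0: taken
after mov esi, [edi]: esi=M[104]=14
after add ebx, esi: ebx=0+14=14
after mov ebx, [edi]: ebx=M[104]=14
after add esi, ebx: esi=14+14=28
after mov esi, [edi]: esi=M[104]=14
after sub ebx, esi: ebx=14-14=0
After step 20: eax = 6.

6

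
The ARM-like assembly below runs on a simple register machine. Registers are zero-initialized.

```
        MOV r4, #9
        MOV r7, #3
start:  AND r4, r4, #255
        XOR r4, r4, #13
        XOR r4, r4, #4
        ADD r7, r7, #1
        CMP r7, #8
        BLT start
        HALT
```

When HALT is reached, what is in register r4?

0

after MOV r4, #9: r4=9
after MOV r7, #3: r7=3
after AND r4, r4, #255: r4=9&255=9
after XOR r4, r4, #13: r4=9^13=4
after XOR r4, r4, #4: r4=4^4=0
after ADD r7, r7, #1: r7=3+1=4
CMP r7, #8  (cmp 4,8)
BLT start: taken
after AND r4, r4, #255: r4=0&255=0
after XOR r4, r4, #13: r4=0^13=13
after XOR r4, r4, #4: r4=13^4=9
after ADD r7, r7, #1: r7=4+1=5
CMP r7, #8  (cmp 5,8)
BLT start: taken
after AND r4, r4, #255: r4=9&255=9
after XOR r4, r4, #13: r4=9^13=4
after XOR r4, r4, #4: r4=4^4=0
after ADD r7, r7, #1: r7=5+1=6
CMP r7, #8  (cmp 6,8)
BLT start: taken
after AND r4, r4, #255: r4=0&255=0
after XOR r4, r4, #13: r4=0^13=13
after XOR r4, r4, #4: r4=13^4=9
after ADD r7, r7, #1: r7=6+1=7
CMP r7, #8  (cmp 7,8)
BLT start: taken
after AND r4, r4, #255: r4=9&255=9
after XOR r4, r4, #13: r4=9^13=4
after XOR r4, r4, #4: r4=4^4=0
after ADD r7, r7, #1: r7=7+1=8
CMP r7, #8  (cmp 8,8)
BLT start: not taken
halt.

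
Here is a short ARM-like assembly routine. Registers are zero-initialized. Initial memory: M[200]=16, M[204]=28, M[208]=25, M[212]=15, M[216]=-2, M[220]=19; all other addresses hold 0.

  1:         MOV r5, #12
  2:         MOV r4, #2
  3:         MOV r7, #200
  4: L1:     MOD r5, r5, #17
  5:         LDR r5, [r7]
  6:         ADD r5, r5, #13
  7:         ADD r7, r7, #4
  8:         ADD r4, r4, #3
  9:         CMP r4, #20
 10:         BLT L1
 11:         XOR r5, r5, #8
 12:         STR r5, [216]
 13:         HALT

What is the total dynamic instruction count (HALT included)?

48

r5=12
r4=2
r7=200
r5=12%17=12
r5=M[200]=16
r5=16+13=29
r7=200+4=204
r4=2+3=5
CMP r4, #20  (cmp 5,20)
BLT L1: taken
r5=29%17=12
r5=M[204]=28
r5=28+13=41
r7=204+4=208
r4=5+3=8
CMP r4, #20  (cmp 8,20)
BLT L1: taken
r5=41%17=7
r5=M[208]=25
r5=25+13=38
r7=208+4=212
r4=8+3=11
CMP r4, #20  (cmp 11,20)
BLT L1: taken
r5=38%17=4
r5=M[212]=15
r5=15+13=28
r7=212+4=216
r4=11+3=14
CMP r4, #20  (cmp 14,20)
BLT L1: taken
r5=28%17=11
r5=M[216]=-2
r5=(-2)+13=11
r7=216+4=220
r4=14+3=17
CMP r4, #20  (cmp 17,20)
BLT L1: taken
r5=11%17=11
r5=M[220]=19
r5=19+13=32
r7=220+4=224
r4=17+3=20
CMP r4, #20  (cmp 20,20)
BLT L1: not taken
r5=32^8=40
STR r5, [216] → M[216]=40
halt.
Total executed instructions: 48.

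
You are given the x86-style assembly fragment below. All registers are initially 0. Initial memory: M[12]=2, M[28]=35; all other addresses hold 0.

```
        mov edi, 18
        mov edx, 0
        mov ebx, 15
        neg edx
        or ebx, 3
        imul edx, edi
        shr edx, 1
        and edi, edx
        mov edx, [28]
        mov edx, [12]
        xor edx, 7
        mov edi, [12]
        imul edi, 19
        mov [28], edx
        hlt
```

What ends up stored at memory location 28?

5

mov edi, 18 → edi=18
mov edx, 0 → edx=0
mov ebx, 15 → ebx=15
neg edx → edx=-(0)=0
or ebx, 3 → ebx=15|3=15
imul edx, edi → edx=0*18=0
shr edx, 1 → edx=0>>1=0
and edi, edx → edi=18&0=0
mov edx, [28] → edx=M[28]=35
mov edx, [12] → edx=M[12]=2
xor edx, 7 → edx=2^7=5
mov edi, [12] → edi=M[12]=2
imul edi, 19 → edi=2*19=38
mov [28], edx → M[28]=5
halt.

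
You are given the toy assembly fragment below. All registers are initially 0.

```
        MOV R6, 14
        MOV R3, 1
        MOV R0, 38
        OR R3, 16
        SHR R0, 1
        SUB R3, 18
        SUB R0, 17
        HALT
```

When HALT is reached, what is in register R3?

after MOV R6, 14: R6=14
after MOV R3, 1: R3=1
after MOV R0, 38: R0=38
after OR R3, 16: R3=1|16=17
after SHR R0, 1: R0=38>>1=19
after SUB R3, 18: R3=17-18=-1
after SUB R0, 17: R0=19-17=2
halt.

-1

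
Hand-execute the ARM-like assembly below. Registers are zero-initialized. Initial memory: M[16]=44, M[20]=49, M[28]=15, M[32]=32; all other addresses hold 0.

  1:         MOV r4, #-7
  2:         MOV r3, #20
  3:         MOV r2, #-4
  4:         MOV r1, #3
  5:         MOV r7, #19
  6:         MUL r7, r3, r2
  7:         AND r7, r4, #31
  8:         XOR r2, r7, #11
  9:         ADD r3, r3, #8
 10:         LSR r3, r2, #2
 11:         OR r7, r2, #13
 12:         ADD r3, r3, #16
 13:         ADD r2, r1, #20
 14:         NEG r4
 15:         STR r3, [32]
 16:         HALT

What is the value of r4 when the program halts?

7

after MOV r4, #-7: r4=-7
after MOV r3, #20: r3=20
after MOV r2, #-4: r2=-4
after MOV r1, #3: r1=3
after MOV r7, #19: r7=19
after MUL r7, r3, r2: r7=20*(-4)=-80
after AND r7, r4, #31: r7=(-7)&31=25
after XOR r2, r7, #11: r2=25^11=18
after ADD r3, r3, #8: r3=20+8=28
after LSR r3, r2, #2: r3=18>>2=4
after OR r7, r2, #13: r7=18|13=31
after ADD r3, r3, #16: r3=4+16=20
after ADD r2, r1, #20: r2=3+20=23
after NEG r4: r4=-(-7)=7
STR r3, [32] → M[32]=20
halt.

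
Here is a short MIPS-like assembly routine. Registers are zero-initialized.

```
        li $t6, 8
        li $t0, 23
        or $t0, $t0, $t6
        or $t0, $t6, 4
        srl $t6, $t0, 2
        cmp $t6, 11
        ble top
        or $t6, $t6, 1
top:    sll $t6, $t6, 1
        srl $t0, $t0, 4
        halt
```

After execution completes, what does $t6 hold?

6

$t6=8
$t0=23
$t0=23|8=31
$t0=8|4=12
$t6=12>>2=3
cmp $t6, 11  (cmp 3,11)
ble top: taken
$t6=3<<1=6
$t0=12>>4=0
halt.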